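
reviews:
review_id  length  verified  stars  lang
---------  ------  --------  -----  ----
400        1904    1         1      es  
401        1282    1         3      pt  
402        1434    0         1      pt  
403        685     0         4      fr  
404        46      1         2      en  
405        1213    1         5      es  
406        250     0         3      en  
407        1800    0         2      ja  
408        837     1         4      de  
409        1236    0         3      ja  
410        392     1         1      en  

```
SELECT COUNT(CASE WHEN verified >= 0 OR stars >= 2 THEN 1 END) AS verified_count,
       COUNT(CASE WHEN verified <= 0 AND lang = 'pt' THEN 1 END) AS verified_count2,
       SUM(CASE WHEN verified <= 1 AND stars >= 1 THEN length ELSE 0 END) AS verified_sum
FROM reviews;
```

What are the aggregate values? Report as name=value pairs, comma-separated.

[verified_count: verified >= 0 OR stars >= 2]
review_id=400: ✓ → 1
review_id=401: ✓ → 1
review_id=402: ✓ → 1
review_id=403: ✓ → 1
review_id=404: ✓ → 1
review_id=405: ✓ → 1
review_id=406: ✓ → 1
review_id=407: ✓ → 1
review_id=408: ✓ → 1
review_id=409: ✓ → 1
review_id=410: ✓ → 1
verified_count = COUNT(1, 1, 1, 1, 1, 1, 1, 1, 1, 1, 1) = 11
—
[verified_count2: verified <= 0 AND lang = 'pt']
review_id=400: ✗
review_id=401: ✗
review_id=402: ✓ → 1
review_id=403: ✗
review_id=404: ✗
review_id=405: ✗
review_id=406: ✗
review_id=407: ✗
review_id=408: ✗
review_id=409: ✗
review_id=410: ✗
verified_count2 = COUNT(1) = 1
—
[verified_sum: verified <= 1 AND stars >= 1]
review_id=400: ✓ → 1904
review_id=401: ✓ → 1282
review_id=402: ✓ → 1434
review_id=403: ✓ → 685
review_id=404: ✓ → 46
review_id=405: ✓ → 1213
review_id=406: ✓ → 250
review_id=407: ✓ → 1800
review_id=408: ✓ → 837
review_id=409: ✓ → 1236
review_id=410: ✓ → 392
verified_sum = 1904 + 1282 + 1434 + 685 + 46 + 1213 + 250 + 1800 + 837 + 1236 + 392 = 11079

verified_count=11, verified_count2=1, verified_sum=11079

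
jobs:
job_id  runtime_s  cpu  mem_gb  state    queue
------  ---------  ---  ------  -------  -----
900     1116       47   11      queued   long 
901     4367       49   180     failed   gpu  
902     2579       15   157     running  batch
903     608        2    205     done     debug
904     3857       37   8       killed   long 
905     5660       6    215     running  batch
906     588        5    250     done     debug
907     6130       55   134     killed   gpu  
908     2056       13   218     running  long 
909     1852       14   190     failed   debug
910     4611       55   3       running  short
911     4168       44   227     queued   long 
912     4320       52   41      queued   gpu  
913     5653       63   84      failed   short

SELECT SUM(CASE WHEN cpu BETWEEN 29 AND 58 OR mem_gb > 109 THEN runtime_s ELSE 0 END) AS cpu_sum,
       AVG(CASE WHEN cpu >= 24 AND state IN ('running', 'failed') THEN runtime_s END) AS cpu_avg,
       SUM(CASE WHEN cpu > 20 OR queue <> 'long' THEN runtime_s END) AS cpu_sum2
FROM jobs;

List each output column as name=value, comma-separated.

[cpu_sum: cpu BETWEEN 29 AND 58 OR mem_gb > 109]
job_id=900: ✓ → 1116
job_id=901: ✓ → 4367
job_id=902: ✓ → 2579
job_id=903: ✓ → 608
job_id=904: ✓ → 3857
job_id=905: ✓ → 5660
job_id=906: ✓ → 588
job_id=907: ✓ → 6130
job_id=908: ✓ → 2056
job_id=909: ✓ → 1852
job_id=910: ✓ → 4611
job_id=911: ✓ → 4168
job_id=912: ✓ → 4320
job_id=913: ✗
cpu_sum = 1116 + 4367 + 2579 + 608 + 3857 + 5660 + 588 + 6130 + 2056 + 1852 + 4611 + 4168 + 4320 = 41912
—
[cpu_avg: cpu >= 24 AND state IN ('running', 'failed')]
job_id=900: ✗
job_id=901: ✓ → 4367
job_id=902: ✗
job_id=903: ✗
job_id=904: ✗
job_id=905: ✗
job_id=906: ✗
job_id=907: ✗
job_id=908: ✗
job_id=909: ✗
job_id=910: ✓ → 4611
job_id=911: ✗
job_id=912: ✗
job_id=913: ✓ → 5653
cpu_avg = (4367 + 4611 + 5653) / 3 = 4877
—
[cpu_sum2: cpu > 20 OR queue <> 'long']
job_id=900: ✓ → 1116
job_id=901: ✓ → 4367
job_id=902: ✓ → 2579
job_id=903: ✓ → 608
job_id=904: ✓ → 3857
job_id=905: ✓ → 5660
job_id=906: ✓ → 588
job_id=907: ✓ → 6130
job_id=908: ✗
job_id=909: ✓ → 1852
job_id=910: ✓ → 4611
job_id=911: ✓ → 4168
job_id=912: ✓ → 4320
job_id=913: ✓ → 5653
cpu_sum2 = 1116 + 4367 + 2579 + 608 + 3857 + 5660 + 588 + 6130 + 1852 + 4611 + 4168 + 4320 + 5653 = 45509

cpu_sum=41912, cpu_avg=4877, cpu_sum2=45509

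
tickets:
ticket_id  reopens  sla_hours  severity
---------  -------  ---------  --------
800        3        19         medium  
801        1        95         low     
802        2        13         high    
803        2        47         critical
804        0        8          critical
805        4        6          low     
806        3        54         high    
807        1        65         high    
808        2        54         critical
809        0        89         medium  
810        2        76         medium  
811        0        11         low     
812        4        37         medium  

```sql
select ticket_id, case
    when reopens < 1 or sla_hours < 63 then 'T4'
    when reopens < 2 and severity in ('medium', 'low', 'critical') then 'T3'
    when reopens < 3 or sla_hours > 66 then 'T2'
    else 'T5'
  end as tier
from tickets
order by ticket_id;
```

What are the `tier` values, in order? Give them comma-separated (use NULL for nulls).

T4, T3, T4, T4, T4, T4, T4, T2, T4, T4, T2, T4, T4

ticket_id=800: reopens < 1 or sla_hours < 63 → T4
ticket_id=801: reopens < 2 and severity in ('medium', 'low', 'critical') → T3
ticket_id=802: reopens < 1 or sla_hours < 63 → T4
ticket_id=803: reopens < 1 or sla_hours < 63 → T4
ticket_id=804: reopens < 1 or sla_hours < 63 → T4
ticket_id=805: reopens < 1 or sla_hours < 63 → T4
ticket_id=806: reopens < 1 or sla_hours < 63 → T4
ticket_id=807: reopens < 3 or sla_hours > 66 → T2
ticket_id=808: reopens < 1 or sla_hours < 63 → T4
ticket_id=809: reopens < 1 or sla_hours < 63 → T4
ticket_id=810: reopens < 3 or sla_hours > 66 → T2
ticket_id=811: reopens < 1 or sla_hours < 63 → T4
ticket_id=812: reopens < 1 or sla_hours < 63 → T4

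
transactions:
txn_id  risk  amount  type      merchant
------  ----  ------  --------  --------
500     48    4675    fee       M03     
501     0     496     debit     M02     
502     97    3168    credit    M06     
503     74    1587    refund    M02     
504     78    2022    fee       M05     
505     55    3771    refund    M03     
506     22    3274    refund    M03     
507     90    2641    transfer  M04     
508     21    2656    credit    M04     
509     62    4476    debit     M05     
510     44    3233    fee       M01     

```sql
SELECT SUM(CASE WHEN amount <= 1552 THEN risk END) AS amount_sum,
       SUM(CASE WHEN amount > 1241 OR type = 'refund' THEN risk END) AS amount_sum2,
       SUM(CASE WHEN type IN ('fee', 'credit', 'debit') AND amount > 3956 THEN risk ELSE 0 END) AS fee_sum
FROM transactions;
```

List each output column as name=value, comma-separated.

[amount_sum: amount <= 1552]
txn_id=500: ✗
txn_id=501: ✓ → 0
txn_id=502: ✗
txn_id=503: ✗
txn_id=504: ✗
txn_id=505: ✗
txn_id=506: ✗
txn_id=507: ✗
txn_id=508: ✗
txn_id=509: ✗
txn_id=510: ✗
amount_sum = 0
—
[amount_sum2: amount > 1241 OR type = 'refund']
txn_id=500: ✓ → 48
txn_id=501: ✗
txn_id=502: ✓ → 97
txn_id=503: ✓ → 74
txn_id=504: ✓ → 78
txn_id=505: ✓ → 55
txn_id=506: ✓ → 22
txn_id=507: ✓ → 90
txn_id=508: ✓ → 21
txn_id=509: ✓ → 62
txn_id=510: ✓ → 44
amount_sum2 = 48 + 97 + 74 + 78 + 55 + 22 + 90 + 21 + 62 + 44 = 591
—
[fee_sum: type IN ('fee', 'credit', 'debit') AND amount > 3956]
txn_id=500: ✓ → 48
txn_id=501: ✗
txn_id=502: ✗
txn_id=503: ✗
txn_id=504: ✗
txn_id=505: ✗
txn_id=506: ✗
txn_id=507: ✗
txn_id=508: ✗
txn_id=509: ✓ → 62
txn_id=510: ✗
fee_sum = 48 + 62 = 110

amount_sum=0, amount_sum2=591, fee_sum=110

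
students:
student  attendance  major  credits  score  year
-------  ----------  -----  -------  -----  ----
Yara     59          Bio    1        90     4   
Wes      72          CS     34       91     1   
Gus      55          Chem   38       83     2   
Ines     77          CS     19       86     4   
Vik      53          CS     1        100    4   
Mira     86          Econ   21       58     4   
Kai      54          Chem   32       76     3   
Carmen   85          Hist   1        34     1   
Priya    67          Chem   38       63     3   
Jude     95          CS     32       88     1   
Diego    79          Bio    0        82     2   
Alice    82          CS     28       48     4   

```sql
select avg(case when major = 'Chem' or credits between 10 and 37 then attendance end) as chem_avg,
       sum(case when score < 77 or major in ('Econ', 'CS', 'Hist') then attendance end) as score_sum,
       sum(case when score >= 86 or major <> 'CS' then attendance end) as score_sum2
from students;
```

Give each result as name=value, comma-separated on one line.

chem_avg=73.5, score_sum=671, score_sum2=782

[chem_avg: major = 'Chem' or credits between 10 and 37]
student=Yara: ✗
student=Wes: ✓ → 72
student=Gus: ✓ → 55
student=Ines: ✓ → 77
student=Vik: ✗
student=Mira: ✓ → 86
student=Kai: ✓ → 54
student=Carmen: ✗
student=Priya: ✓ → 67
student=Jude: ✓ → 95
student=Diego: ✗
student=Alice: ✓ → 82
chem_avg = (72 + 55 + 77 + 86 + 54 + 67 + 95 + 82) / 8 = 73.5
—
[score_sum: score < 77 or major in ('Econ', 'CS', 'Hist')]
student=Yara: ✗
student=Wes: ✓ → 72
student=Gus: ✗
student=Ines: ✓ → 77
student=Vik: ✓ → 53
student=Mira: ✓ → 86
student=Kai: ✓ → 54
student=Carmen: ✓ → 85
student=Priya: ✓ → 67
student=Jude: ✓ → 95
student=Diego: ✗
student=Alice: ✓ → 82
score_sum = 72 + 77 + 53 + 86 + 54 + 85 + 67 + 95 + 82 = 671
—
[score_sum2: score >= 86 or major <> 'CS']
student=Yara: ✓ → 59
student=Wes: ✓ → 72
student=Gus: ✓ → 55
student=Ines: ✓ → 77
student=Vik: ✓ → 53
student=Mira: ✓ → 86
student=Kai: ✓ → 54
student=Carmen: ✓ → 85
student=Priya: ✓ → 67
student=Jude: ✓ → 95
student=Diego: ✓ → 79
student=Alice: ✗
score_sum2 = 59 + 72 + 55 + 77 + 53 + 86 + 54 + 85 + 67 + 95 + 79 = 782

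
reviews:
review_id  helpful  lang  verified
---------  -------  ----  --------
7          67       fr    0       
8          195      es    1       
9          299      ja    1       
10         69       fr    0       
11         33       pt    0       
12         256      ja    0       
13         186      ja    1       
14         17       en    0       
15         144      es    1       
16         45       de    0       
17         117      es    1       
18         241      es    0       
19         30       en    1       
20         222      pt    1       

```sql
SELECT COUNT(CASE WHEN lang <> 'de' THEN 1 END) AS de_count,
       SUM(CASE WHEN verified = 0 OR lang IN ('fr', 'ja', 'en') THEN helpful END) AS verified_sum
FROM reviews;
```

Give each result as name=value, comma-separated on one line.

de_count=13, verified_sum=1243

[de_count: lang <> 'de']
review_id=7: ✓ → 1
review_id=8: ✓ → 1
review_id=9: ✓ → 1
review_id=10: ✓ → 1
review_id=11: ✓ → 1
review_id=12: ✓ → 1
review_id=13: ✓ → 1
review_id=14: ✓ → 1
review_id=15: ✓ → 1
review_id=16: ✗
review_id=17: ✓ → 1
review_id=18: ✓ → 1
review_id=19: ✓ → 1
review_id=20: ✓ → 1
de_count = COUNT(1, 1, 1, 1, 1, 1, 1, 1, 1, 1, 1, 1, 1) = 13
—
[verified_sum: verified = 0 OR lang IN ('fr', 'ja', 'en')]
review_id=7: ✓ → 67
review_id=8: ✗
review_id=9: ✓ → 299
review_id=10: ✓ → 69
review_id=11: ✓ → 33
review_id=12: ✓ → 256
review_id=13: ✓ → 186
review_id=14: ✓ → 17
review_id=15: ✗
review_id=16: ✓ → 45
review_id=17: ✗
review_id=18: ✓ → 241
review_id=19: ✓ → 30
review_id=20: ✗
verified_sum = 67 + 299 + 69 + 33 + 256 + 186 + 17 + 45 + 241 + 30 = 1243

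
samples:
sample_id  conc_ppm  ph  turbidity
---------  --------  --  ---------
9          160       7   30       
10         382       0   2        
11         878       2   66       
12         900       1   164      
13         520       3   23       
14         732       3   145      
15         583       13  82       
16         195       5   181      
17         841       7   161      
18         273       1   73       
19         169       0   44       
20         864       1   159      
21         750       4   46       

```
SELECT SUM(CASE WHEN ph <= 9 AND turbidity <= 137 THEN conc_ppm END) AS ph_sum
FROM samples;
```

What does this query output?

sample_id=9: ✓ → 160
sample_id=10: ✓ → 382
sample_id=11: ✓ → 878
sample_id=12: ✗
sample_id=13: ✓ → 520
sample_id=14: ✗
sample_id=15: ✗
sample_id=16: ✗
sample_id=17: ✗
sample_id=18: ✓ → 273
sample_id=19: ✓ → 169
sample_id=20: ✗
sample_id=21: ✓ → 750
ph_sum = 160 + 382 + 878 + 520 + 273 + 169 + 750 = 3132

3132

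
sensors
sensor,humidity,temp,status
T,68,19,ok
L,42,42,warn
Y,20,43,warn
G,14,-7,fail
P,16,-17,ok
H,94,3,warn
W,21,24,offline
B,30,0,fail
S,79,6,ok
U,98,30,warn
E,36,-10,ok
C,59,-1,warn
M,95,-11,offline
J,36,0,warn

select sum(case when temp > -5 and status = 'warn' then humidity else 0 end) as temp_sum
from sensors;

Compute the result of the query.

349

sensor=T: ✗
sensor=L: ✓ → 42
sensor=Y: ✓ → 20
sensor=G: ✗
sensor=P: ✗
sensor=H: ✓ → 94
sensor=W: ✗
sensor=B: ✗
sensor=S: ✗
sensor=U: ✓ → 98
sensor=E: ✗
sensor=C: ✓ → 59
sensor=M: ✗
sensor=J: ✓ → 36
temp_sum = 42 + 20 + 94 + 98 + 59 + 36 = 349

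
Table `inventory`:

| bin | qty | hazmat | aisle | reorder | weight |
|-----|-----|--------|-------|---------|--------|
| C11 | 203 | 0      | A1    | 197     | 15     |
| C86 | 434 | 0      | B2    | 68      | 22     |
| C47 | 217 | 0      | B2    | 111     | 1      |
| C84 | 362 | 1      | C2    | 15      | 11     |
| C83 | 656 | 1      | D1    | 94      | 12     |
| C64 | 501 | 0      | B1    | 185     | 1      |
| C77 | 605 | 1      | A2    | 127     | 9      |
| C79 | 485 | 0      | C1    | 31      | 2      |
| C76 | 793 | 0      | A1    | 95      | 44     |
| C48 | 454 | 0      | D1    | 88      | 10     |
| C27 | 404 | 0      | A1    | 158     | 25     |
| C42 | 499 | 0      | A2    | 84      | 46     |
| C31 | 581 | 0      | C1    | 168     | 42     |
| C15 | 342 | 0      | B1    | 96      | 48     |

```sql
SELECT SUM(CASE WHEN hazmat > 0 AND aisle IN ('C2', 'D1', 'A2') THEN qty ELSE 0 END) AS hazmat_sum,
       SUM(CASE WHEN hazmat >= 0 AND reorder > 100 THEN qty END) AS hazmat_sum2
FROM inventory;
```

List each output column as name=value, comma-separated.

hazmat_sum=1623, hazmat_sum2=2511

[hazmat_sum: hazmat > 0 AND aisle IN ('C2', 'D1', 'A2')]
bin=C11: ✗
bin=C86: ✗
bin=C47: ✗
bin=C84: ✓ → 362
bin=C83: ✓ → 656
bin=C64: ✗
bin=C77: ✓ → 605
bin=C79: ✗
bin=C76: ✗
bin=C48: ✗
bin=C27: ✗
bin=C42: ✗
bin=C31: ✗
bin=C15: ✗
hazmat_sum = 362 + 656 + 605 = 1623
—
[hazmat_sum2: hazmat >= 0 AND reorder > 100]
bin=C11: ✓ → 203
bin=C86: ✗
bin=C47: ✓ → 217
bin=C84: ✗
bin=C83: ✗
bin=C64: ✓ → 501
bin=C77: ✓ → 605
bin=C79: ✗
bin=C76: ✗
bin=C48: ✗
bin=C27: ✓ → 404
bin=C42: ✗
bin=C31: ✓ → 581
bin=C15: ✗
hazmat_sum2 = 203 + 217 + 501 + 605 + 404 + 581 = 2511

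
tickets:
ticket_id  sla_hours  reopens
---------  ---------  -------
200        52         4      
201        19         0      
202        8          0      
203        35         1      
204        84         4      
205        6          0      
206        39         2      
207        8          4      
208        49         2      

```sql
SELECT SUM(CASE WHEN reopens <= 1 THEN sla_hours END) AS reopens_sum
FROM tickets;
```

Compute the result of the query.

ticket_id=200: ✗
ticket_id=201: ✓ → 19
ticket_id=202: ✓ → 8
ticket_id=203: ✓ → 35
ticket_id=204: ✗
ticket_id=205: ✓ → 6
ticket_id=206: ✗
ticket_id=207: ✗
ticket_id=208: ✗
reopens_sum = 19 + 8 + 35 + 6 = 68

68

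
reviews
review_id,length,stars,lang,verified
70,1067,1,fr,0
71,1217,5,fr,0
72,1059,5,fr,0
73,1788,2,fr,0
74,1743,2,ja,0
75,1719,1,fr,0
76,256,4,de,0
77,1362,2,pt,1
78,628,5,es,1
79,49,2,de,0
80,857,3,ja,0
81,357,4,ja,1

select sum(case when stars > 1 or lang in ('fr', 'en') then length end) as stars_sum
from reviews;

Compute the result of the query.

12102

review_id=70: ✓ → 1067
review_id=71: ✓ → 1217
review_id=72: ✓ → 1059
review_id=73: ✓ → 1788
review_id=74: ✓ → 1743
review_id=75: ✓ → 1719
review_id=76: ✓ → 256
review_id=77: ✓ → 1362
review_id=78: ✓ → 628
review_id=79: ✓ → 49
review_id=80: ✓ → 857
review_id=81: ✓ → 357
stars_sum = 1067 + 1217 + 1059 + 1788 + 1743 + 1719 + 256 + 1362 + 628 + 49 + 857 + 357 = 12102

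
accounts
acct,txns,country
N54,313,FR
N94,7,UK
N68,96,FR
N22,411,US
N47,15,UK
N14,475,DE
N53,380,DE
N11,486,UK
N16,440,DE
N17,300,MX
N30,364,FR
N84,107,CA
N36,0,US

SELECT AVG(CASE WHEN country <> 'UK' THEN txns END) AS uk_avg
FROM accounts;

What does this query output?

acct=N54: ✓ → 313
acct=N94: ✗
acct=N68: ✓ → 96
acct=N22: ✓ → 411
acct=N47: ✗
acct=N14: ✓ → 475
acct=N53: ✓ → 380
acct=N11: ✗
acct=N16: ✓ → 440
acct=N17: ✓ → 300
acct=N30: ✓ → 364
acct=N84: ✓ → 107
acct=N36: ✓ → 0
uk_avg = (313 + 96 + 411 + 475 + 380 + 440 + 300 + 364 + 107 + 0) / 10 = 288.6

288.6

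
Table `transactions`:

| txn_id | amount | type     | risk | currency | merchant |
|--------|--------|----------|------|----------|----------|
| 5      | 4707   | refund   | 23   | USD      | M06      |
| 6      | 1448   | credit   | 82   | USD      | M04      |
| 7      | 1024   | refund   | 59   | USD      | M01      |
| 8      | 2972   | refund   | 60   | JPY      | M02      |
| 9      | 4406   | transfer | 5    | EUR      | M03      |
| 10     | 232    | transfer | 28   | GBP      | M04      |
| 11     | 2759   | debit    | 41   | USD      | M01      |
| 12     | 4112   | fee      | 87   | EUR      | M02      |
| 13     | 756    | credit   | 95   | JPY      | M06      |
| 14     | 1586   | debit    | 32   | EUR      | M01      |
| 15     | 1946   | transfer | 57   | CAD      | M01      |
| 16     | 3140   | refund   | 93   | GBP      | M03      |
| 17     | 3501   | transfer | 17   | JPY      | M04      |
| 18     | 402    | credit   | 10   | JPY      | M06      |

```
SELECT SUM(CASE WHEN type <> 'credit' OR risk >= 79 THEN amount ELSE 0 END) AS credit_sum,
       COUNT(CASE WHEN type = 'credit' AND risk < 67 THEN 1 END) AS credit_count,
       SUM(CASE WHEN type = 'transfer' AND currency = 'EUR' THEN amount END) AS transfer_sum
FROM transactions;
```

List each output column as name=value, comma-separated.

[credit_sum: type <> 'credit' OR risk >= 79]
txn_id=5: ✓ → 4707
txn_id=6: ✓ → 1448
txn_id=7: ✓ → 1024
txn_id=8: ✓ → 2972
txn_id=9: ✓ → 4406
txn_id=10: ✓ → 232
txn_id=11: ✓ → 2759
txn_id=12: ✓ → 4112
txn_id=13: ✓ → 756
txn_id=14: ✓ → 1586
txn_id=15: ✓ → 1946
txn_id=16: ✓ → 3140
txn_id=17: ✓ → 3501
txn_id=18: ✗
credit_sum = 4707 + 1448 + 1024 + 2972 + 4406 + 232 + 2759 + 4112 + 756 + 1586 + 1946 + 3140 + 3501 = 32589
—
[credit_count: type = 'credit' AND risk < 67]
txn_id=5: ✗
txn_id=6: ✗
txn_id=7: ✗
txn_id=8: ✗
txn_id=9: ✗
txn_id=10: ✗
txn_id=11: ✗
txn_id=12: ✗
txn_id=13: ✗
txn_id=14: ✗
txn_id=15: ✗
txn_id=16: ✗
txn_id=17: ✗
txn_id=18: ✓ → 1
credit_count = COUNT(1) = 1
—
[transfer_sum: type = 'transfer' AND currency = 'EUR']
txn_id=5: ✗
txn_id=6: ✗
txn_id=7: ✗
txn_id=8: ✗
txn_id=9: ✓ → 4406
txn_id=10: ✗
txn_id=11: ✗
txn_id=12: ✗
txn_id=13: ✗
txn_id=14: ✗
txn_id=15: ✗
txn_id=16: ✗
txn_id=17: ✗
txn_id=18: ✗
transfer_sum = 4406

credit_sum=32589, credit_count=1, transfer_sum=4406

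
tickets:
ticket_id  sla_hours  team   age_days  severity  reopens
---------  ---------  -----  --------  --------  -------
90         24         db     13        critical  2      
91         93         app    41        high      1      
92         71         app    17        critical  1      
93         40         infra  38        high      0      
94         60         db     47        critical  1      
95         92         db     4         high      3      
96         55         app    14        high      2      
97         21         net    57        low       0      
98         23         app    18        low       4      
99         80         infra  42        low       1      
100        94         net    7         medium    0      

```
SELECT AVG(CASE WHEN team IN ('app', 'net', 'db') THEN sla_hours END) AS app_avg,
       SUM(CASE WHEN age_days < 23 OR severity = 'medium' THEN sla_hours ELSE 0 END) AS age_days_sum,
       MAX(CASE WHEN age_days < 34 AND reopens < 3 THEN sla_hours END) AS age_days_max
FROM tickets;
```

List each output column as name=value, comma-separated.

app_avg=59.2222222222, age_days_sum=359, age_days_max=94

[app_avg: team IN ('app', 'net', 'db')]
ticket_id=90: ✓ → 24
ticket_id=91: ✓ → 93
ticket_id=92: ✓ → 71
ticket_id=93: ✗
ticket_id=94: ✓ → 60
ticket_id=95: ✓ → 92
ticket_id=96: ✓ → 55
ticket_id=97: ✓ → 21
ticket_id=98: ✓ → 23
ticket_id=99: ✗
ticket_id=100: ✓ → 94
app_avg = (24 + 93 + 71 + 60 + 92 + 55 + 21 + 23 + 94) / 9 = 59.2222222222
—
[age_days_sum: age_days < 23 OR severity = 'medium']
ticket_id=90: ✓ → 24
ticket_id=91: ✗
ticket_id=92: ✓ → 71
ticket_id=93: ✗
ticket_id=94: ✗
ticket_id=95: ✓ → 92
ticket_id=96: ✓ → 55
ticket_id=97: ✗
ticket_id=98: ✓ → 23
ticket_id=99: ✗
ticket_id=100: ✓ → 94
age_days_sum = 24 + 71 + 92 + 55 + 23 + 94 = 359
—
[age_days_max: age_days < 34 AND reopens < 3]
ticket_id=90: ✓ → 24
ticket_id=91: ✗
ticket_id=92: ✓ → 71
ticket_id=93: ✗
ticket_id=94: ✗
ticket_id=95: ✗
ticket_id=96: ✓ → 55
ticket_id=97: ✗
ticket_id=98: ✗
ticket_id=99: ✗
ticket_id=100: ✓ → 94
age_days_max = MAX(24, 71, 55, 94) = 94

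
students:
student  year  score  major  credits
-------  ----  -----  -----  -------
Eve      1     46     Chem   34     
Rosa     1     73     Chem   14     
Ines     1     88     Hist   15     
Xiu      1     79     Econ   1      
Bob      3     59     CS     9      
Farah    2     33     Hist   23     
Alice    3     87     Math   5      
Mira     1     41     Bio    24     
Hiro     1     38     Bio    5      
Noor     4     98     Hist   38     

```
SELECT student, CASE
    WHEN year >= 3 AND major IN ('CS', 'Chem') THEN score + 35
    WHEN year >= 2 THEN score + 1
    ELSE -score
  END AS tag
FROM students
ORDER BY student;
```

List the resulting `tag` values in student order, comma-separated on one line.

student=Alice: year >= 2 → 88
student=Bob: year >= 3 AND major IN ('CS', 'Chem') → 94
student=Eve: ELSE → -46
student=Farah: year >= 2 → 34
student=Hiro: ELSE → -38
student=Ines: ELSE → -88
student=Mira: ELSE → -41
student=Noor: year >= 2 → 99
student=Rosa: ELSE → -73
student=Xiu: ELSE → -79

88, 94, -46, 34, -38, -88, -41, 99, -73, -79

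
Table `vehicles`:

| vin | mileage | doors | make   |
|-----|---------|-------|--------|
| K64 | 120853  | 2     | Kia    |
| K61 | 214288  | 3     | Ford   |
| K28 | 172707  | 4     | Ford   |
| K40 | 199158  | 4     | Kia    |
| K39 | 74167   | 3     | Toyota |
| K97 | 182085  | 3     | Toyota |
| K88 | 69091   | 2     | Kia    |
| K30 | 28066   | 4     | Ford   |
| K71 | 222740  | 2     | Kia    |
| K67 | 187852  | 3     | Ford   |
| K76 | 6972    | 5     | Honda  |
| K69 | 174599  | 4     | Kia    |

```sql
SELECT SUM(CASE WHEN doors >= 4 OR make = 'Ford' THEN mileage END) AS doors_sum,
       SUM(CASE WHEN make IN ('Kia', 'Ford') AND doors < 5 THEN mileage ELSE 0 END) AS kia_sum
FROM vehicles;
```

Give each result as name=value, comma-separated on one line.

[doors_sum: doors >= 4 OR make = 'Ford']
vin=K64: ✗
vin=K61: ✓ → 214288
vin=K28: ✓ → 172707
vin=K40: ✓ → 199158
vin=K39: ✗
vin=K97: ✗
vin=K88: ✗
vin=K30: ✓ → 28066
vin=K71: ✗
vin=K67: ✓ → 187852
vin=K76: ✓ → 6972
vin=K69: ✓ → 174599
doors_sum = 214288 + 172707 + 199158 + 28066 + 187852 + 6972 + 174599 = 983642
—
[kia_sum: make IN ('Kia', 'Ford') AND doors < 5]
vin=K64: ✓ → 120853
vin=K61: ✓ → 214288
vin=K28: ✓ → 172707
vin=K40: ✓ → 199158
vin=K39: ✗
vin=K97: ✗
vin=K88: ✓ → 69091
vin=K30: ✓ → 28066
vin=K71: ✓ → 222740
vin=K67: ✓ → 187852
vin=K76: ✗
vin=K69: ✓ → 174599
kia_sum = 120853 + 214288 + 172707 + 199158 + 69091 + 28066 + 222740 + 187852 + 174599 = 1389354

doors_sum=983642, kia_sum=1389354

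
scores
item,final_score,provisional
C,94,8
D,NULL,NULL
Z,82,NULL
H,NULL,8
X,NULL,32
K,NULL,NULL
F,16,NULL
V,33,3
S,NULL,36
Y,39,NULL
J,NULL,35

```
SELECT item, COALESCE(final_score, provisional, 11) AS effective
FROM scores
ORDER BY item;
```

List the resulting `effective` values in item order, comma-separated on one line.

94, 11, 16, 8, 35, 11, 36, 33, 32, 39, 82

item=C: final_score=94 → 94
item=D: final_score=NULL, provisional=NULL, → literal 11 → 11
item=F: final_score=16 → 16
item=H: final_score=NULL, provisional=8 → 8
item=J: final_score=NULL, provisional=35 → 35
item=K: final_score=NULL, provisional=NULL, → literal 11 → 11
item=S: final_score=NULL, provisional=36 → 36
item=V: final_score=33 → 33
item=X: final_score=NULL, provisional=32 → 32
item=Y: final_score=39 → 39
item=Z: final_score=82 → 82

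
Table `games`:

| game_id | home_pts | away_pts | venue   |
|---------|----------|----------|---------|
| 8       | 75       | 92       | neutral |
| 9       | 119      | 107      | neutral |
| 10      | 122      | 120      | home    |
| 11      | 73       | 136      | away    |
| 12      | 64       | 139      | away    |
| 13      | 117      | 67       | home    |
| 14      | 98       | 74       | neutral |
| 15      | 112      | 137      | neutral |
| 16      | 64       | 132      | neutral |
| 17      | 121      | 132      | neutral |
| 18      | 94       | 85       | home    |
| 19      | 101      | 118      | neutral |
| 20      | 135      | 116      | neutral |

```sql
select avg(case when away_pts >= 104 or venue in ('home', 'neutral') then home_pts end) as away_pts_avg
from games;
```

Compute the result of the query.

game_id=8: ✓ → 75
game_id=9: ✓ → 119
game_id=10: ✓ → 122
game_id=11: ✓ → 73
game_id=12: ✓ → 64
game_id=13: ✓ → 117
game_id=14: ✓ → 98
game_id=15: ✓ → 112
game_id=16: ✓ → 64
game_id=17: ✓ → 121
game_id=18: ✓ → 94
game_id=19: ✓ → 101
game_id=20: ✓ → 135
away_pts_avg = (75 + 119 + 122 + 73 + 64 + 117 + 98 + 112 + 64 + 121 + 94 + 101 + 135) / 13 = 99.6153846154

99.6153846154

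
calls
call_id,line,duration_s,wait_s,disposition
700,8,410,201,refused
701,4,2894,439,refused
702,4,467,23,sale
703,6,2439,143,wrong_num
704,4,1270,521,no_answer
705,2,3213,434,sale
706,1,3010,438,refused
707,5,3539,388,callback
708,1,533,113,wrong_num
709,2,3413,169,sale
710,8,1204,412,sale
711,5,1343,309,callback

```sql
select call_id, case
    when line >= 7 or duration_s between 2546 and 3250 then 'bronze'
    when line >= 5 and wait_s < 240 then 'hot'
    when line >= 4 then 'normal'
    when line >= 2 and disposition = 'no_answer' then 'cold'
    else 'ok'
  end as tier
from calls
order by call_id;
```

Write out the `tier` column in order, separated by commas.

bronze, bronze, normal, hot, normal, bronze, bronze, normal, ok, ok, bronze, normal

call_id=700: line >= 7 or duration_s between 2546 and 3250 → bronze
call_id=701: line >= 7 or duration_s between 2546 and 3250 → bronze
call_id=702: line >= 4 → normal
call_id=703: line >= 5 and wait_s < 240 → hot
call_id=704: line >= 4 → normal
call_id=705: line >= 7 or duration_s between 2546 and 3250 → bronze
call_id=706: line >= 7 or duration_s between 2546 and 3250 → bronze
call_id=707: line >= 4 → normal
call_id=708: ELSE → ok
call_id=709: ELSE → ok
call_id=710: line >= 7 or duration_s between 2546 and 3250 → bronze
call_id=711: line >= 4 → normal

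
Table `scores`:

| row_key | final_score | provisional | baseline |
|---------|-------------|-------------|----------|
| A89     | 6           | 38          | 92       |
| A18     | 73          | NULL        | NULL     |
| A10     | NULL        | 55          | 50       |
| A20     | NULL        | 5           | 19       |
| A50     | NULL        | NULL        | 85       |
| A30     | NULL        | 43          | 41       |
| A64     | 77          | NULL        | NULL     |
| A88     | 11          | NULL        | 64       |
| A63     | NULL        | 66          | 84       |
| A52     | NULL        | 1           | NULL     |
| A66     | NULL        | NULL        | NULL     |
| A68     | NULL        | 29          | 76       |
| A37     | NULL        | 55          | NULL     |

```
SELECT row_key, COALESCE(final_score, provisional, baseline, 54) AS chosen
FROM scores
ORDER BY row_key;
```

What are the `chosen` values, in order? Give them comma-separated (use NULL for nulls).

55, 73, 5, 43, 55, 85, 1, 66, 77, 54, 29, 11, 6

row_key=A10: final_score=NULL, provisional=55 → 55
row_key=A18: final_score=73 → 73
row_key=A20: final_score=NULL, provisional=5 → 5
row_key=A30: final_score=NULL, provisional=43 → 43
row_key=A37: final_score=NULL, provisional=55 → 55
row_key=A50: final_score=NULL, provisional=NULL, baseline=85 → 85
row_key=A52: final_score=NULL, provisional=1 → 1
row_key=A63: final_score=NULL, provisional=66 → 66
row_key=A64: final_score=77 → 77
row_key=A66: final_score=NULL, provisional=NULL, baseline=NULL, → literal 54 → 54
row_key=A68: final_score=NULL, provisional=29 → 29
row_key=A88: final_score=11 → 11
row_key=A89: final_score=6 → 6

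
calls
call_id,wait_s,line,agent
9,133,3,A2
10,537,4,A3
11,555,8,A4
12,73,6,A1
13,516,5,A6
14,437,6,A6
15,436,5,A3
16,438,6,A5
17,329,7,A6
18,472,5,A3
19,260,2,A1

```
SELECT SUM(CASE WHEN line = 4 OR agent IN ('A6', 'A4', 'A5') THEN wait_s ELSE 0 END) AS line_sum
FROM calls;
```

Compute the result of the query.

call_id=9: ✗
call_id=10: ✓ → 537
call_id=11: ✓ → 555
call_id=12: ✗
call_id=13: ✓ → 516
call_id=14: ✓ → 437
call_id=15: ✗
call_id=16: ✓ → 438
call_id=17: ✓ → 329
call_id=18: ✗
call_id=19: ✗
line_sum = 537 + 555 + 516 + 437 + 438 + 329 = 2812

2812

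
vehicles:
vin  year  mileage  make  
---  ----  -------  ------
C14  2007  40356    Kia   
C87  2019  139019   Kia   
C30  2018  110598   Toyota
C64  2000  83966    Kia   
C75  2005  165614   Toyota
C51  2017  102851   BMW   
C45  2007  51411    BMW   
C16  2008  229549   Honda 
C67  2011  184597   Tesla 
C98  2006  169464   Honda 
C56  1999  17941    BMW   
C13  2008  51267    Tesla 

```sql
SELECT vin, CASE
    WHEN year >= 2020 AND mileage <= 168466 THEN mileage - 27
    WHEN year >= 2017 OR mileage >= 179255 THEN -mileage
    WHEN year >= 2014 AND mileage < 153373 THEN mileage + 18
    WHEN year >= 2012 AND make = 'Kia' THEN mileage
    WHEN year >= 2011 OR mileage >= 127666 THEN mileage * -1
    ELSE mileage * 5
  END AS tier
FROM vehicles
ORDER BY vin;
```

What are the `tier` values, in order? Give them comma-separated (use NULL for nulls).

256335, 201780, -229549, -110598, 257055, -102851, 89705, 419830, -184597, -165614, -139019, -169464

vin=C13: ELSE → 256335
vin=C14: ELSE → 201780
vin=C16: year >= 2017 OR mileage >= 179255 → -229549
vin=C30: year >= 2017 OR mileage >= 179255 → -110598
vin=C45: ELSE → 257055
vin=C51: year >= 2017 OR mileage >= 179255 → -102851
vin=C56: ELSE → 89705
vin=C64: ELSE → 419830
vin=C67: year >= 2017 OR mileage >= 179255 → -184597
vin=C75: year >= 2011 OR mileage >= 127666 → -165614
vin=C87: year >= 2017 OR mileage >= 179255 → -139019
vin=C98: year >= 2011 OR mileage >= 127666 → -169464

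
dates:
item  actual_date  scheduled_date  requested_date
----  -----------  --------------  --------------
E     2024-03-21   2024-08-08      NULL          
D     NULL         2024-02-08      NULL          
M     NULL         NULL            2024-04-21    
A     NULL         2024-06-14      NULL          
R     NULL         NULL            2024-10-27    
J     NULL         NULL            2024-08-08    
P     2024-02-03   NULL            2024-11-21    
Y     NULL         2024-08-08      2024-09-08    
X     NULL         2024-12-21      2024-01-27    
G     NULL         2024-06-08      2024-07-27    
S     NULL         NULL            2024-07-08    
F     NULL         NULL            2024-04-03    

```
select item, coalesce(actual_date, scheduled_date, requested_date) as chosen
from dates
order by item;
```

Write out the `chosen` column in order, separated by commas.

item=A: actual_date=NULL, scheduled_date=2024-06-14 → 2024-06-14
item=D: actual_date=NULL, scheduled_date=2024-02-08 → 2024-02-08
item=E: actual_date=2024-03-21 → 2024-03-21
item=F: actual_date=NULL, scheduled_date=NULL, requested_date=2024-04-03 → 2024-04-03
item=G: actual_date=NULL, scheduled_date=2024-06-08 → 2024-06-08
item=J: actual_date=NULL, scheduled_date=NULL, requested_date=2024-08-08 → 2024-08-08
item=M: actual_date=NULL, scheduled_date=NULL, requested_date=2024-04-21 → 2024-04-21
item=P: actual_date=2024-02-03 → 2024-02-03
item=R: actual_date=NULL, scheduled_date=NULL, requested_date=2024-10-27 → 2024-10-27
item=S: actual_date=NULL, scheduled_date=NULL, requested_date=2024-07-08 → 2024-07-08
item=X: actual_date=NULL, scheduled_date=2024-12-21 → 2024-12-21
item=Y: actual_date=NULL, scheduled_date=2024-08-08 → 2024-08-08

2024-06-14, 2024-02-08, 2024-03-21, 2024-04-03, 2024-06-08, 2024-08-08, 2024-04-21, 2024-02-03, 2024-10-27, 2024-07-08, 2024-12-21, 2024-08-08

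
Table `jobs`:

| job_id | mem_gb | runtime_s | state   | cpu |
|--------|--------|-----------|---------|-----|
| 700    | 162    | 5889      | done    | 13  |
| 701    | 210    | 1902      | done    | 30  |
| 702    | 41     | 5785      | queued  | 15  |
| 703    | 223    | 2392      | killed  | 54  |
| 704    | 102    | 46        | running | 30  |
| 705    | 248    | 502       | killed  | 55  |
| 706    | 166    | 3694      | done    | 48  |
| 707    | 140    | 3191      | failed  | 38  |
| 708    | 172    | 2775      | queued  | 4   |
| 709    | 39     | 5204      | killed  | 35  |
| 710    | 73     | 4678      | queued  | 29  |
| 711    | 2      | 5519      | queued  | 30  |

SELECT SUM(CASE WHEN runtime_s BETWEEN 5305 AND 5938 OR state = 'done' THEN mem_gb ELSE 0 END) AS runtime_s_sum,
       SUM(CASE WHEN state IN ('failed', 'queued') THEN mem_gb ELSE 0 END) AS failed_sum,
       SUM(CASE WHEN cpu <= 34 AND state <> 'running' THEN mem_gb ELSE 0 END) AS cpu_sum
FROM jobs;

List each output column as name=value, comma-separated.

[runtime_s_sum: runtime_s BETWEEN 5305 AND 5938 OR state = 'done']
job_id=700: ✓ → 162
job_id=701: ✓ → 210
job_id=702: ✓ → 41
job_id=703: ✗
job_id=704: ✗
job_id=705: ✗
job_id=706: ✓ → 166
job_id=707: ✗
job_id=708: ✗
job_id=709: ✗
job_id=710: ✗
job_id=711: ✓ → 2
runtime_s_sum = 162 + 210 + 41 + 166 + 2 = 581
—
[failed_sum: state IN ('failed', 'queued')]
job_id=700: ✗
job_id=701: ✗
job_id=702: ✓ → 41
job_id=703: ✗
job_id=704: ✗
job_id=705: ✗
job_id=706: ✗
job_id=707: ✓ → 140
job_id=708: ✓ → 172
job_id=709: ✗
job_id=710: ✓ → 73
job_id=711: ✓ → 2
failed_sum = 41 + 140 + 172 + 73 + 2 = 428
—
[cpu_sum: cpu <= 34 AND state <> 'running']
job_id=700: ✓ → 162
job_id=701: ✓ → 210
job_id=702: ✓ → 41
job_id=703: ✗
job_id=704: ✗
job_id=705: ✗
job_id=706: ✗
job_id=707: ✗
job_id=708: ✓ → 172
job_id=709: ✗
job_id=710: ✓ → 73
job_id=711: ✓ → 2
cpu_sum = 162 + 210 + 41 + 172 + 73 + 2 = 660

runtime_s_sum=581, failed_sum=428, cpu_sum=660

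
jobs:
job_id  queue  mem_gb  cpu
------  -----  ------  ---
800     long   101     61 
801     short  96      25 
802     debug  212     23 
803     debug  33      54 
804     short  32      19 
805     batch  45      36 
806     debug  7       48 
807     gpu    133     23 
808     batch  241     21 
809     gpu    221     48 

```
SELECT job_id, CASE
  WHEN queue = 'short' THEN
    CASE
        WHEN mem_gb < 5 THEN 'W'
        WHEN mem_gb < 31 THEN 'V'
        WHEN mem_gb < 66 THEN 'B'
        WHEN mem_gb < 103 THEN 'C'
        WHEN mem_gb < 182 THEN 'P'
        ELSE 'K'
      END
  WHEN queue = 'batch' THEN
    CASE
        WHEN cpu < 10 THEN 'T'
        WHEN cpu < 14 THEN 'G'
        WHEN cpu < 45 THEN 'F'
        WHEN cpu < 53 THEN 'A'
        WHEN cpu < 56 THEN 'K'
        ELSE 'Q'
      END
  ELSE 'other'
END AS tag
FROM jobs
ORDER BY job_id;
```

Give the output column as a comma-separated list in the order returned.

other, C, other, other, B, F, other, other, F, other

job_id=800: queue='long' → outer ELSE → other
job_id=801: queue='short' → inner[mem_gb < 103] → C
job_id=802: queue='debug' → outer ELSE → other
job_id=803: queue='debug' → outer ELSE → other
job_id=804: queue='short' → inner[mem_gb < 66] → B
job_id=805: queue='batch' → inner[cpu < 45] → F
job_id=806: queue='debug' → outer ELSE → other
job_id=807: queue='gpu' → outer ELSE → other
job_id=808: queue='batch' → inner[cpu < 45] → F
job_id=809: queue='gpu' → outer ELSE → other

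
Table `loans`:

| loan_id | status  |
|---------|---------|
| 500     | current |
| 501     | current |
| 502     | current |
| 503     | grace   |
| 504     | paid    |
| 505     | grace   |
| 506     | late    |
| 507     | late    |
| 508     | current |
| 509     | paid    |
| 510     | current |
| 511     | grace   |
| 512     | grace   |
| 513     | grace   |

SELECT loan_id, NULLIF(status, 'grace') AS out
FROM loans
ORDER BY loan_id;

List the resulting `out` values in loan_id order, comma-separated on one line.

loan_id=500: status=current vs grace: differ → current
loan_id=501: status=current vs grace: differ → current
loan_id=502: status=current vs grace: differ → current
loan_id=503: status=grace vs grace: equal → NULL
loan_id=504: status=paid vs grace: differ → paid
loan_id=505: status=grace vs grace: equal → NULL
loan_id=506: status=late vs grace: differ → late
loan_id=507: status=late vs grace: differ → late
loan_id=508: status=current vs grace: differ → current
loan_id=509: status=paid vs grace: differ → paid
loan_id=510: status=current vs grace: differ → current
loan_id=511: status=grace vs grace: equal → NULL
loan_id=512: status=grace vs grace: equal → NULL
loan_id=513: status=grace vs grace: equal → NULL

current, current, current, NULL, paid, NULL, late, late, current, paid, current, NULL, NULL, NULL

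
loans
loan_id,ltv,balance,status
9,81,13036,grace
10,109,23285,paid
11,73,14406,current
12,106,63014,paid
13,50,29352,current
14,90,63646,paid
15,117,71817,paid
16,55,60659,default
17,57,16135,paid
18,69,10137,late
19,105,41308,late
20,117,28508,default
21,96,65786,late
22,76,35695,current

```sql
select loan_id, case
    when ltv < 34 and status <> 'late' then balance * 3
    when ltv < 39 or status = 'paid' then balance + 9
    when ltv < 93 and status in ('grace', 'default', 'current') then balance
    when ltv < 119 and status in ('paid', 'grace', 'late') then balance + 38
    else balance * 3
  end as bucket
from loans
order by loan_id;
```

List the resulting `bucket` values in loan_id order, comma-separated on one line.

13036, 23294, 14406, 63023, 29352, 63655, 71826, 60659, 16144, 10175, 41346, 85524, 65824, 35695

loan_id=9: ltv < 93 and status in ('grace', 'default', 'current') → 13036
loan_id=10: ltv < 39 or status = 'paid' → 23294
loan_id=11: ltv < 93 and status in ('grace', 'default', 'current') → 14406
loan_id=12: ltv < 39 or status = 'paid' → 63023
loan_id=13: ltv < 93 and status in ('grace', 'default', 'current') → 29352
loan_id=14: ltv < 39 or status = 'paid' → 63655
loan_id=15: ltv < 39 or status = 'paid' → 71826
loan_id=16: ltv < 93 and status in ('grace', 'default', 'current') → 60659
loan_id=17: ltv < 39 or status = 'paid' → 16144
loan_id=18: ltv < 119 and status in ('paid', 'grace', 'late') → 10175
loan_id=19: ltv < 119 and status in ('paid', 'grace', 'late') → 41346
loan_id=20: ELSE → 85524
loan_id=21: ltv < 119 and status in ('paid', 'grace', 'late') → 65824
loan_id=22: ltv < 93 and status in ('grace', 'default', 'current') → 35695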